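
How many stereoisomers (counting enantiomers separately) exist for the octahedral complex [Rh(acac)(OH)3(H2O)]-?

The six octahedral sites form three mutually perpendicular trans pairs.
Each acac is bidentate and must span two cis positions.
Systematic placement gives 2 geometric isomers: OH fac; OH mer.
Each arrangement has an internal mirror plane or centre of symmetry, so none is chiral.

2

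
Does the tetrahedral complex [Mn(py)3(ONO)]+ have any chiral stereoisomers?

All four vertices of a tetrahedron are equivalent and mutually adjacent, so cis/trans isomerism cannot arise.
Only one geometric arrangement is possible.

no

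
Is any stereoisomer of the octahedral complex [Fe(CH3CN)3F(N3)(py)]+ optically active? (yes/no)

yes

In an octahedral complex each vertex has one trans partner and four cis neighbours.
Systematic placement gives 4 geometric isomers: CH3CN mer (3 arrangements); CH3CN fac (chiral).
One of these lacks any improper symmetry element and so occurs as an enantiomeric pair, giving 4 + 1 = 5 stereoisomers in total.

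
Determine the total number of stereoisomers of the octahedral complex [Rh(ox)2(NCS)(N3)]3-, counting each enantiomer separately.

3

In an octahedral complex each vertex has one trans partner and four cis neighbours.
Each ox is bidentate and must span two cis positions.
Systematic placement gives 2 geometric isomers: NCS and N3 mutually trans; NCS and N3 mutually cis (chiral).
One of these lacks any improper symmetry element and so occurs as an enantiomeric pair, giving 2 + 1 = 3 stereoisomers in total.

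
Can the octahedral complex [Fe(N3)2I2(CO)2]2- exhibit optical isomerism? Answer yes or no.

In an octahedral complex each vertex has one trans partner and four cis neighbours.
Systematic placement gives 5 geometric isomers: N3 trans, I trans, CO trans; N3 cis, I cis, CO trans; N3 trans, I cis, CO cis; N3 cis, I cis, CO cis (chiral); N3 cis, I trans, CO cis.
One of these lacks any improper symmetry element and so occurs as an enantiomeric pair, giving 5 + 1 = 6 stereoisomers in total.

yes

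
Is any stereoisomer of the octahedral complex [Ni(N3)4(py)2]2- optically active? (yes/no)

There are 2 geometric isomers: py trans; py cis.
Each arrangement has an internal mirror plane or centre of symmetry, so none is chiral.

no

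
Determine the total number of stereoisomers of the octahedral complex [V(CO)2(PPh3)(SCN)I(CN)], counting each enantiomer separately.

An octahedron has six vertices in three trans pairs; every non-trans pair is cis.
Placing the ligands in turn and identifying arrangements related by rotation or reflection leaves 9 distinct geometric isomers.
Of these, 6 lack any improper symmetry element and so occur as enantiomeric pairs, giving 9 + 6 = 15 stereoisomers in total.

15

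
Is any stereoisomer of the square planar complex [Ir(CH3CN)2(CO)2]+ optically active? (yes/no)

A square has two trans pairs of vertices; adjacent vertices are cis.
There are 2 geometric isomers: CH3CN cis; CH3CN trans.
Each arrangement has an internal mirror plane or centre of symmetry, so none is chiral.

no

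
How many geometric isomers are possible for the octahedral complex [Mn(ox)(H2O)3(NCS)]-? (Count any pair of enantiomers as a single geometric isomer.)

2

Each ox is bidentate and must span two cis positions.
The distinct arrangements are (2 in all): H2O mer; H2O fac.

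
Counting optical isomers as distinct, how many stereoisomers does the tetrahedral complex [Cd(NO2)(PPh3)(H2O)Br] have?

In a tetrahedral complex all four positions are equivalent and every pair of ligands is adjacent — there is no cis/trans distinction.
Only one geometric arrangement is possible; it has no improper symmetry element, so it exists as a pair of enantiomers (2 stereoisomers).

2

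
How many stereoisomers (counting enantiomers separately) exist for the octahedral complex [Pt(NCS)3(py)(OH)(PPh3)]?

5

The distinct arrangements are (4 in all): NCS mer (3 arrangements); NCS fac (chiral).
One of these lacks any improper symmetry element and so occurs as an enantiomeric pair, giving 4 + 1 = 5 stereoisomers in total.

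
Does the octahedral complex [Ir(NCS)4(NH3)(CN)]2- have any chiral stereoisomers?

An octahedron has six vertices in three trans pairs; every non-trans pair is cis.
Systematic placement gives 2 geometric isomers: NH3 and CN mutually cis; NH3 and CN mutually trans.
Each arrangement has an internal mirror plane or centre of symmetry, so none is chiral.

no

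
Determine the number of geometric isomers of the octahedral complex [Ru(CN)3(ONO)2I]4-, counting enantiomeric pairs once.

3

In an octahedral complex each vertex has one trans partner and four cis neighbours.
The distinct arrangements are (3 in all): CN mer, ONO trans; CN mer, ONO cis; CN fac, ONO cis.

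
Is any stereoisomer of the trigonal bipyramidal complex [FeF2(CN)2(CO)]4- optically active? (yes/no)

Exhaustive case analysis gives 5 geometric isomers.
One of these lacks any improper symmetry element and so occurs as an enantiomeric pair, giving 5 + 1 = 6 stereoisomers in total.

yes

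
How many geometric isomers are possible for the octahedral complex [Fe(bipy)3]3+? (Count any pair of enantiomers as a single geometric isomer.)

Each bipy is bidentate and must span two cis positions.
Only one geometric arrangement is possible; it has no improper symmetry element, so it exists as a pair of enantiomers (2 stereoisomers).

1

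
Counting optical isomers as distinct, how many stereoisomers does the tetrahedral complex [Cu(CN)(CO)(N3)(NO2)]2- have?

Only one geometric arrangement is possible; it has no improper symmetry element, so it exists as a pair of enantiomers (2 stereoisomers).

2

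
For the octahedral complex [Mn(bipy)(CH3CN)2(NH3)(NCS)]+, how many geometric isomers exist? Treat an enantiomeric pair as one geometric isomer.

The six octahedral sites form three mutually perpendicular trans pairs.
Each bipy is bidentate and must span two cis positions.
Systematic placement gives 4 geometric isomers: CH3CN trans; CH3CN cis (3 arrangements, 2 chiral).

4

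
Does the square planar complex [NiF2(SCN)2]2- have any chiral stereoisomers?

A square has two trans pairs of vertices; adjacent vertices are cis.
Systematic placement gives 2 geometric isomers: F cis; F trans.
Each arrangement has an internal mirror plane or centre of symmetry, so none is chiral.

no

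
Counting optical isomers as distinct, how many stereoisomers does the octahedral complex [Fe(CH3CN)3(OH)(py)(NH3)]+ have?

5

There are 4 geometric isomers: CH3CN mer (3 arrangements); CH3CN fac (chiral).
One of these lacks any improper symmetry element and so occurs as an enantiomeric pair, giving 4 + 1 = 5 stereoisomers in total.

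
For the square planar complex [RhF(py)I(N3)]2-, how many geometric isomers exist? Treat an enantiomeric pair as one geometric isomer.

3

Working through the distinct placements yields 3 geometric isomers: (F/N3 trans, I/py trans); (F/py trans, I/N3 trans); (F/I trans, N3/py trans).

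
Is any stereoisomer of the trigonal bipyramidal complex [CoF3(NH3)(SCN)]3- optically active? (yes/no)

no

Systematic placement gives 4 geometric isomers: NH3 equatorial, SCN equatorial; NH3 axial, SCN equatorial; NH3 equatorial, SCN axial; NH3 axial, SCN axial.
Each arrangement has an internal mirror plane or centre of symmetry, so none is chiral.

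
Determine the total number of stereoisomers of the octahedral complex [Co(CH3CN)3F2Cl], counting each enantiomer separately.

In an octahedral complex each vertex has one trans partner and four cis neighbours.
Systematic placement gives 3 geometric isomers: CH3CN mer, F trans; CH3CN mer, F cis; CH3CN fac, F cis.
Each arrangement has an internal mirror plane or centre of symmetry, so none is chiral.

3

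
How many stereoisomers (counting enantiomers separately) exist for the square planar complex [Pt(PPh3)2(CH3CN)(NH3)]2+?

2

Working through the distinct placements yields 2 geometric isomers: PPh3 cis; PPh3 trans.
Each arrangement has an internal mirror plane or centre of symmetry, so none is chiral.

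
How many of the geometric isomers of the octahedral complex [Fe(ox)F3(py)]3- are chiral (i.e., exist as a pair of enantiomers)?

0

In an octahedral complex each vertex has one trans partner and four cis neighbours.
Each ox is bidentate and must span two cis positions.
The distinct arrangements are (2 in all): F mer; F fac.
Each arrangement has an internal mirror plane or centre of symmetry, so none is chiral.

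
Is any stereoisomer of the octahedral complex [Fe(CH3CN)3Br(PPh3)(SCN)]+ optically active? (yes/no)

The distinct arrangements are (4 in all): CH3CN mer (3 arrangements); CH3CN fac (chiral).
One of these lacks any improper symmetry element and so occurs as an enantiomeric pair, giving 4 + 1 = 5 stereoisomers in total.

yes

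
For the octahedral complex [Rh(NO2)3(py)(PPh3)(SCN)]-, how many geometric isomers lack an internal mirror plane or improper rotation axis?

1

An octahedron has six vertices in three trans pairs; every non-trans pair is cis.
Systematic placement gives 4 geometric isomers: NO2 mer (3 arrangements); NO2 fac (chiral).
One of these lacks any improper symmetry element and so occurs as an enantiomeric pair, giving 4 + 1 = 5 stereoisomers in total.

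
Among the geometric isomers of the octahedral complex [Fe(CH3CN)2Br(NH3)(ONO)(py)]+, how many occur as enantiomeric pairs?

In an octahedral complex each vertex has one trans partner and four cis neighbours.
Placing the ligands in turn and identifying arrangements related by rotation or reflection leaves 9 distinct geometric isomers.
Of these, 6 lack any improper symmetry element and so occur as enantiomeric pairs, giving 9 + 6 = 15 stereoisomers in total.

6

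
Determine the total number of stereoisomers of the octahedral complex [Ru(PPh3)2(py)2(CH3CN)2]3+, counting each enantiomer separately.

Working through the distinct placements yields 5 geometric isomers: PPh3 trans, py trans, CH3CN trans; PPh3 cis, py cis, CH3CN trans; PPh3 cis, py trans, CH3CN cis; PPh3 cis, py cis, CH3CN cis (chiral); PPh3 trans, py cis, CH3CN cis.
One of these lacks any improper symmetry element and so occurs as an enantiomeric pair, giving 5 + 1 = 6 stereoisomers in total.

6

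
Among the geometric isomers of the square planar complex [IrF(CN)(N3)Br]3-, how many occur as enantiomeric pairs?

A square has two trans pairs of vertices; adjacent vertices are cis.
Systematic placement gives 3 geometric isomers: (Br/F trans, CN/N3 trans); (Br/N3 trans, CN/F trans); (Br/CN trans, F/N3 trans).
Each arrangement has an internal mirror plane or centre of symmetry, so none is chiral.

0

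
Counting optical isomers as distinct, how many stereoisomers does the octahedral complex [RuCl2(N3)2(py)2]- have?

The six octahedral sites form three mutually perpendicular trans pairs.
Working through the distinct placements yields 5 geometric isomers: Cl trans, N3 trans, py trans; Cl trans, N3 cis, py cis; Cl cis, N3 cis, py trans; Cl cis, N3 cis, py cis (chiral); Cl cis, N3 trans, py cis.
One of these lacks any improper symmetry element and so occurs as an enantiomeric pair, giving 5 + 1 = 6 stereoisomers in total.

6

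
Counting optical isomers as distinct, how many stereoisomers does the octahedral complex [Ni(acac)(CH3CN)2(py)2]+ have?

The six octahedral sites form three mutually perpendicular trans pairs.
Each acac is bidentate and must span two cis positions.
The distinct arrangements are (3 in all): CH3CN trans, py cis; CH3CN cis, py trans; CH3CN cis, py cis (chiral).
One of these lacks any improper symmetry element and so occurs as an enantiomeric pair, giving 3 + 1 = 4 stereoisomers in total.

4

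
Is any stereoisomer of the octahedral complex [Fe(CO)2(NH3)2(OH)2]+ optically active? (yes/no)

In an octahedral complex each vertex has one trans partner and four cis neighbours.
Systematic placement gives 5 geometric isomers: CO trans, NH3 trans, OH trans; CO trans, NH3 cis, OH cis; CO cis, NH3 cis, OH trans; CO cis, NH3 cis, OH cis (chiral); CO cis, NH3 trans, OH cis.
One of these lacks any improper symmetry element and so occurs as an enantiomeric pair, giving 5 + 1 = 6 stereoisomers in total.

yes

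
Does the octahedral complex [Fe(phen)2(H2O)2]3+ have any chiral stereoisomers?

Each phen is bidentate and must span two cis positions.
Working through the distinct placements yields 2 geometric isomers: H2O trans; H2O cis (chiral).
One of these lacks any improper symmetry element and so occurs as an enantiomeric pair, giving 2 + 1 = 3 stereoisomers in total.

yes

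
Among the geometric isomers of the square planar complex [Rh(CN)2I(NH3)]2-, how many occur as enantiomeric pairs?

A square has two trans pairs of vertices; adjacent vertices are cis.
The distinct arrangements are (2 in all): CN cis; CN trans.
Each arrangement has an internal mirror plane or centre of symmetry, so none is chiral.

0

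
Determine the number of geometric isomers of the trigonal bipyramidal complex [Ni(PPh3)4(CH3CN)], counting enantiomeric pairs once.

2

In a trigonal bipyramid the two axial positions differ from the three equatorial ones.
The distinct arrangements are (2 in all): CH3CN axial; CH3CN equatorial.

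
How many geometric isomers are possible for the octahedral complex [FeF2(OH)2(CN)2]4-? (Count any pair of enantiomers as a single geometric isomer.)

5

The six octahedral sites form three mutually perpendicular trans pairs.
Systematic placement gives 5 geometric isomers: F trans, OH trans, CN trans; F cis, OH cis, CN trans; F cis, OH trans, CN cis; F cis, OH cis, CN cis (chiral); F trans, OH cis, CN cis.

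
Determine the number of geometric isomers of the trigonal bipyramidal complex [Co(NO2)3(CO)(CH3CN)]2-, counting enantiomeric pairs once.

A trigonal bipyramid has two axial and three equatorial sites, which are chemically inequivalent.
Working through the distinct placements yields 4 geometric isomers: CO axial, CH3CN axial; CO equatorial, CH3CN axial; CO axial, CH3CN equatorial; CO equatorial, CH3CN equatorial.

4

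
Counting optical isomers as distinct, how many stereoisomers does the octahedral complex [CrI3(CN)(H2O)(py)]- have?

5

An octahedron has six vertices in three trans pairs; every non-trans pair is cis.
The distinct arrangements are (4 in all): I mer (3 arrangements); I fac (chiral).
One of these lacks any improper symmetry element and so occurs as an enantiomeric pair, giving 4 + 1 = 5 stereoisomers in total.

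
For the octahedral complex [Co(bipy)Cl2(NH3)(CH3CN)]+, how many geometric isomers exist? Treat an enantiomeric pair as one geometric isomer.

4

In an octahedral complex each vertex has one trans partner and four cis neighbours.
Each bipy is bidentate and must span two cis positions.
Systematic placement gives 4 geometric isomers: Cl cis (3 arrangements, 2 chiral); Cl trans.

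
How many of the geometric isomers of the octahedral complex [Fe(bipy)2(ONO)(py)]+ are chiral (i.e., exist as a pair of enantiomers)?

An octahedron has six vertices in three trans pairs; every non-trans pair is cis.
Each bipy is bidentate and must span two cis positions.
Working through the distinct placements yields 2 geometric isomers: ONO and py mutually cis (chiral); ONO and py mutually trans.
One of these lacks any improper symmetry element and so occurs as an enantiomeric pair, giving 2 + 1 = 3 stereoisomers in total.

1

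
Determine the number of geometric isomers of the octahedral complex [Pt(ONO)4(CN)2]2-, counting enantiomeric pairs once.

An octahedron has six vertices in three trans pairs; every non-trans pair is cis.
Systematic placement gives 2 geometric isomers: CN trans; CN cis.

2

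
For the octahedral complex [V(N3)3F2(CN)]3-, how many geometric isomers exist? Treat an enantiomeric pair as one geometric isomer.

3

The six octahedral sites form three mutually perpendicular trans pairs.
Systematic placement gives 3 geometric isomers: N3 mer, F cis; N3 mer, F trans; N3 fac, F cis.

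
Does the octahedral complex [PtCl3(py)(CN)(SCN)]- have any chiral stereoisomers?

An octahedron has six vertices in three trans pairs; every non-trans pair is cis.
There are 4 geometric isomers: Cl mer (3 arrangements); Cl fac (chiral).
One of these lacks any improper symmetry element and so occurs as an enantiomeric pair, giving 4 + 1 = 5 stereoisomers in total.

yes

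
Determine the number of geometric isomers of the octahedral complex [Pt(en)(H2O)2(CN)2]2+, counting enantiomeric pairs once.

3

In an octahedral complex each vertex has one trans partner and four cis neighbours.
Each en is bidentate and must span two cis positions.
There are 3 geometric isomers: H2O cis, CN trans; H2O cis, CN cis (chiral); H2O trans, CN cis.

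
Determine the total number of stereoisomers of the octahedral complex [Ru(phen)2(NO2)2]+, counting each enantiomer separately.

The six octahedral sites form three mutually perpendicular trans pairs.
Each phen is bidentate and must span two cis positions.
Systematic placement gives 2 geometric isomers: NO2 trans; NO2 cis (chiral).
One of these lacks any improper symmetry element and so occurs as an enantiomeric pair, giving 2 + 1 = 3 stereoisomers in total.

3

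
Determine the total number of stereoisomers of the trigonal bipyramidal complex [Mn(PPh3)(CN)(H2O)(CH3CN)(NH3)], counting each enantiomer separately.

20

In a trigonal bipyramid the two axial positions differ from the three equatorial ones.
Systematic enumeration (placing each ligand type in turn and discarding arrangements equivalent by rotation or reflection) gives 10 geometric isomers.
Of these, 10 lack any improper symmetry element and so occur as enantiomeric pairs, giving 10 + 10 = 20 stereoisomers in total.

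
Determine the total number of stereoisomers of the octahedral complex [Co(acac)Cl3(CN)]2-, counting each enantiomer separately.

2

Each acac is bidentate and must span two cis positions.
Systematic placement gives 2 geometric isomers: Cl fac; Cl mer.
Each arrangement has an internal mirror plane or centre of symmetry, so none is chiral.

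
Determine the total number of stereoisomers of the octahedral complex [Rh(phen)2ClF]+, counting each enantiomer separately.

3

The six octahedral sites form three mutually perpendicular trans pairs.
Each phen is bidentate and must span two cis positions.
Systematic placement gives 2 geometric isomers: Cl and F mutually trans; Cl and F mutually cis (chiral).
One of these lacks any improper symmetry element and so occurs as an enantiomeric pair, giving 2 + 1 = 3 stereoisomers in total.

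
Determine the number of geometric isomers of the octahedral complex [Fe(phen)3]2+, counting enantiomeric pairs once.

The six octahedral sites form three mutually perpendicular trans pairs.
Each phen is bidentate and must span two cis positions.
Only one geometric arrangement is possible; it has no improper symmetry element, so it exists as a pair of enantiomers (2 stereoisomers).

1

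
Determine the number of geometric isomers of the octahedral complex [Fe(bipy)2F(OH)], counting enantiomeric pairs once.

2

In an octahedral complex each vertex has one trans partner and four cis neighbours.
Each bipy is bidentate and must span two cis positions.
Systematic placement gives 2 geometric isomers: F and OH mutually trans; F and OH mutually cis (chiral).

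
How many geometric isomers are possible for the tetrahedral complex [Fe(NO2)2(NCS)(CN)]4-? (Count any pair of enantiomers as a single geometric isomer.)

Only one geometric arrangement is possible.

1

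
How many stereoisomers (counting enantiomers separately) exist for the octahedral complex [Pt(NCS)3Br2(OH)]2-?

3

In an octahedral complex each vertex has one trans partner and four cis neighbours.
The distinct arrangements are (3 in all): NCS mer, Br trans; NCS fac, Br cis; NCS mer, Br cis.
Each arrangement has an internal mirror plane or centre of symmetry, so none is chiral.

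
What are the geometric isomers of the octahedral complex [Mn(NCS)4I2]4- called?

In an octahedral complex each vertex has one trans partner and four cis neighbours.
The distinct arrangements are (2 in all): I trans; I cis.

cis and trans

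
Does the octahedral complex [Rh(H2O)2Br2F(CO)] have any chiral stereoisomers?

In an octahedral complex each vertex has one trans partner and four cis neighbours.
Systematic placement gives 6 geometric isomers: H2O trans, Br trans; H2O cis, Br trans; H2O trans, Br cis; H2O cis, Br cis (3 arrangements, 2 chiral).
Of these, 2 lack any improper symmetry element and so occur as enantiomeric pairs, giving 6 + 2 = 8 stereoisomers in total.

yes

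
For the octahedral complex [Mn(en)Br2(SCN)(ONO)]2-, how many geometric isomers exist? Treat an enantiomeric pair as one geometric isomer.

In an octahedral complex each vertex has one trans partner and four cis neighbours.
Each en is bidentate and must span two cis positions.
The distinct arrangements are (4 in all): Br trans; Br cis (3 arrangements, 2 chiral).

4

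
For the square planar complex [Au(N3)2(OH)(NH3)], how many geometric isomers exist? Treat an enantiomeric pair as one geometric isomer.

A square has two trans pairs of vertices; adjacent vertices are cis.
The distinct arrangements are (2 in all): N3 cis; N3 trans.

2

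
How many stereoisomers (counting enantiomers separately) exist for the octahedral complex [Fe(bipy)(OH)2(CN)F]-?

6

Each bipy is bidentate and must span two cis positions.
Systematic placement gives 4 geometric isomers: OH cis (3 arrangements, 2 chiral); OH trans.
Of these, 2 lack any improper symmetry element and so occur as enantiomeric pairs, giving 4 + 2 = 6 stereoisomers in total.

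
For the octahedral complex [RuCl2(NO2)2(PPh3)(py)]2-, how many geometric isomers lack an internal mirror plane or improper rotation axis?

The six octahedral sites form three mutually perpendicular trans pairs.
The distinct arrangements are (6 in all): Cl trans, NO2 trans; Cl trans, NO2 cis; Cl cis, NO2 cis (3 arrangements, 2 chiral); Cl cis, NO2 trans.
Of these, 2 lack any improper symmetry element and so occur as enantiomeric pairs, giving 6 + 2 = 8 stereoisomers in total.

2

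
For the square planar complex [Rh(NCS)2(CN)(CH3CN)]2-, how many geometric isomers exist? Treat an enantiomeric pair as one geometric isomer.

The distinct arrangements are (2 in all): NCS cis; NCS trans.

2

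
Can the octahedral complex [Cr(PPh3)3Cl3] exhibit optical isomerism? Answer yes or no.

no

In an octahedral complex each vertex has one trans partner and four cis neighbours.
Working through the distinct placements yields 2 geometric isomers: PPh3 mer; PPh3 fac.
Each arrangement has an internal mirror plane or centre of symmetry, so none is chiral.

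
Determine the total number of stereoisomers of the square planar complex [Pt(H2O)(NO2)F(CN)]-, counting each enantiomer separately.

3

In a square planar complex each vertex has one trans partner and two cis neighbours.
Systematic placement gives 3 geometric isomers: (CN/H2O trans, F/NO2 trans); (CN/NO2 trans, F/H2O trans); (CN/F trans, H2O/NO2 trans).
Each arrangement has an internal mirror plane or centre of symmetry, so none is chiral.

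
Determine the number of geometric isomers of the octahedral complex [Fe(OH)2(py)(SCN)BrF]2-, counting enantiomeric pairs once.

In an octahedral complex each vertex has one trans partner and four cis neighbours.
Systematic enumeration (placing each ligand type in turn and discarding arrangements equivalent by rotation or reflection) gives 9 geometric isomers.

9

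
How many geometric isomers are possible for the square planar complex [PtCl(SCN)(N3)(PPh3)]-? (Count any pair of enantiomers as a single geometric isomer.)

3

In a square planar complex each vertex has one trans partner and two cis neighbours.
There are 3 geometric isomers: (Cl/PPh3 trans, N3/SCN trans); (Cl/SCN trans, N3/PPh3 trans); (Cl/N3 trans, PPh3/SCN trans).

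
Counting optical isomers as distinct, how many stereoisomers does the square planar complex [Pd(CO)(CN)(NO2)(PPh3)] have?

The distinct arrangements are (3 in all): (CN/NO2 trans, CO/PPh3 trans); (CN/PPh3 trans, CO/NO2 trans); (CN/CO trans, NO2/PPh3 trans).
Each arrangement has an internal mirror plane or centre of symmetry, so none is chiral.

3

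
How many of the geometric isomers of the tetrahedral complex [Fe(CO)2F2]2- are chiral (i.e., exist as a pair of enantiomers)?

0

In a tetrahedral complex all four positions are equivalent and every pair of ligands is adjacent — there is no cis/trans distinction.
Only one geometric arrangement is possible.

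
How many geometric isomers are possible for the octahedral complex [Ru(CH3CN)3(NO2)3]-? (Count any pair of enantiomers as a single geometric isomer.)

2

An octahedron has six vertices in three trans pairs; every non-trans pair is cis.
Systematic placement gives 2 geometric isomers: CH3CN mer; CH3CN fac.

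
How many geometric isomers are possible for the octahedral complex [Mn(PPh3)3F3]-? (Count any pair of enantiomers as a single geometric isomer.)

2

The six octahedral sites form three mutually perpendicular trans pairs.
Systematic placement gives 2 geometric isomers: PPh3 mer; PPh3 fac.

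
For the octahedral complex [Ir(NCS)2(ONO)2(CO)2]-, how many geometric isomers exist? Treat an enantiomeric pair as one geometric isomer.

In an octahedral complex each vertex has one trans partner and four cis neighbours.
Working through the distinct placements yields 5 geometric isomers: NCS trans, ONO trans, CO trans; NCS cis, ONO cis, CO trans; NCS cis, ONO trans, CO cis; NCS cis, ONO cis, CO cis (chiral); NCS trans, ONO cis, CO cis.

5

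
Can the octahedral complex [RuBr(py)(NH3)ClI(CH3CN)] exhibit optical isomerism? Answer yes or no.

yes

An octahedron has six vertices in three trans pairs; every non-trans pair is cis.
Systematic enumeration (placing each ligand type in turn and discarding arrangements equivalent by rotation or reflection) gives 15 geometric isomers.
Of these, 15 lack any improper symmetry element and so occur as enantiomeric pairs, giving 15 + 15 = 30 stereoisomers in total.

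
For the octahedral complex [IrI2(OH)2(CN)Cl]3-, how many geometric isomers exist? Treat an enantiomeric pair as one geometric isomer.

6

There are 6 geometric isomers: I trans, OH trans; I cis, OH cis (3 arrangements, 2 chiral); I cis, OH trans; I trans, OH cis.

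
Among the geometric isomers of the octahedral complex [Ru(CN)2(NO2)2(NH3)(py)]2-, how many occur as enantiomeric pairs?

2

In an octahedral complex each vertex has one trans partner and four cis neighbours.
There are 6 geometric isomers: CN trans, NO2 cis; CN trans, NO2 trans; CN cis, NO2 cis (3 arrangements, 2 chiral); CN cis, NO2 trans.
Of these, 2 lack any improper symmetry element and so occur as enantiomeric pairs, giving 6 + 2 = 8 stereoisomers in total.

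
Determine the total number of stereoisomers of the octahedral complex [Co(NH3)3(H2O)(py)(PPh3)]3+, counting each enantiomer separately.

Systematic placement gives 4 geometric isomers: NH3 mer (3 arrangements); NH3 fac (chiral).
One of these lacks any improper symmetry element and so occurs as an enantiomeric pair, giving 4 + 1 = 5 stereoisomers in total.

5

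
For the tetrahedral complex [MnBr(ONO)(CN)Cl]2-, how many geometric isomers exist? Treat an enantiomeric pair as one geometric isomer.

1

Only one geometric arrangement is possible; it has no improper symmetry element, so it exists as a pair of enantiomers (2 stereoisomers).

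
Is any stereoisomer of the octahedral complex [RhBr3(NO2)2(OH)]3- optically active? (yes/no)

The six octahedral sites form three mutually perpendicular trans pairs.
Systematic placement gives 3 geometric isomers: Br mer, NO2 cis; Br mer, NO2 trans; Br fac, NO2 cis.
Each arrangement has an internal mirror plane or centre of symmetry, so none is chiral.

no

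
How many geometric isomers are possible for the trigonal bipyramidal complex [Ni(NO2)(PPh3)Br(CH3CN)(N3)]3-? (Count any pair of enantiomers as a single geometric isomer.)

10

Placing the ligands in turn and identifying arrangements related by rotation or reflection leaves 10 distinct geometric isomers.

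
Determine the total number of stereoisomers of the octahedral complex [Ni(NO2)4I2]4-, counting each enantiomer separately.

The six octahedral sites form three mutually perpendicular trans pairs.
There are 2 geometric isomers: I trans; I cis.
Each arrangement has an internal mirror plane or centre of symmetry, so none is chiral.

2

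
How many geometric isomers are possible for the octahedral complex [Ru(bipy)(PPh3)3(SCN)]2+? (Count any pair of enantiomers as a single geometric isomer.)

The six octahedral sites form three mutually perpendicular trans pairs.
Each bipy is bidentate and must span two cis positions.
There are 2 geometric isomers: PPh3 mer; PPh3 fac.

2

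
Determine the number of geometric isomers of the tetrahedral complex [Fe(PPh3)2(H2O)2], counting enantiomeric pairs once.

1

Only one geometric arrangement is possible.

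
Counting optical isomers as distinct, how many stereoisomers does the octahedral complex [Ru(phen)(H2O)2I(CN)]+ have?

In an octahedral complex each vertex has one trans partner and four cis neighbours.
Each phen is bidentate and must span two cis positions.
Working through the distinct placements yields 4 geometric isomers: H2O cis (3 arrangements, 2 chiral); H2O trans.
Of these, 2 lack any improper symmetry element and so occur as enantiomeric pairs, giving 4 + 2 = 6 stereoisomers in total.

6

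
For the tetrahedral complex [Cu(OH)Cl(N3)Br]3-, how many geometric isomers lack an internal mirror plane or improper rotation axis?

1

All four vertices of a tetrahedron are equivalent and mutually adjacent, so cis/trans isomerism cannot arise.
Only one geometric arrangement is possible; it has no improper symmetry element, so it exists as a pair of enantiomers (2 stereoisomers).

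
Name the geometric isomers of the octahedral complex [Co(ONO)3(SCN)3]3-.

An octahedron has six vertices in three trans pairs; every non-trans pair is cis.
Working through the distinct placements yields 2 geometric isomers: ONO mer; ONO fac.

fac and mer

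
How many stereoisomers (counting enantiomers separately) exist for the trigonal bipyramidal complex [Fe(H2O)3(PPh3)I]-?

4

In a trigonal bipyramid the two axial positions differ from the three equatorial ones.
The distinct arrangements are (4 in all): PPh3 equatorial, I equatorial; PPh3 equatorial, I axial; PPh3 axial, I equatorial; PPh3 axial, I axial.
Each arrangement has an internal mirror plane or centre of symmetry, so none is chiral.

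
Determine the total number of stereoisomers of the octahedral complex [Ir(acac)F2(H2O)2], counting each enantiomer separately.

4

In an octahedral complex each vertex has one trans partner and four cis neighbours.
Each acac is bidentate and must span two cis positions.
Systematic placement gives 3 geometric isomers: F trans, H2O cis; F cis, H2O cis (chiral); F cis, H2O trans.
One of these lacks any improper symmetry element and so occurs as an enantiomeric pair, giving 3 + 1 = 4 stereoisomers in total.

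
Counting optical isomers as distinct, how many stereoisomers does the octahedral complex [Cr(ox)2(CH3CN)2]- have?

Each ox is bidentate and must span two cis positions.
There are 2 geometric isomers: CH3CN trans; CH3CN cis (chiral).
One of these lacks any improper symmetry element and so occurs as an enantiomeric pair, giving 2 + 1 = 3 stereoisomers in total.

3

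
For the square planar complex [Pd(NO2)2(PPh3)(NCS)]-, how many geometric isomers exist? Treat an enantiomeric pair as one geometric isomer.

In a square planar complex each vertex has one trans partner and two cis neighbours.
The distinct arrangements are (2 in all): NO2 cis; NO2 trans.

2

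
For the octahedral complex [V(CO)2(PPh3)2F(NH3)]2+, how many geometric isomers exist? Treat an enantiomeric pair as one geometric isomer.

6

Working through the distinct placements yields 6 geometric isomers: CO trans, PPh3 trans; CO trans, PPh3 cis; CO cis, PPh3 trans; CO cis, PPh3 cis (3 arrangements, 2 chiral).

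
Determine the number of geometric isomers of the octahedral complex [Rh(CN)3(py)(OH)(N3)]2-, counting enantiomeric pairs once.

An octahedron has six vertices in three trans pairs; every non-trans pair is cis.
The distinct arrangements are (4 in all): CN mer (3 arrangements); CN fac (chiral).

4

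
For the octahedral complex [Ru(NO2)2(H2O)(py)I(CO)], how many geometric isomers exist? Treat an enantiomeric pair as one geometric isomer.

The six octahedral sites form three mutually perpendicular trans pairs.
Systematic enumeration (placing each ligand type in turn and discarding arrangements equivalent by rotation or reflection) gives 9 geometric isomers.

9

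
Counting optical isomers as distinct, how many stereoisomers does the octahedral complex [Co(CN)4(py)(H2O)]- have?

2

In an octahedral complex each vertex has one trans partner and four cis neighbours.
Systematic placement gives 2 geometric isomers: py and H2O mutually trans; py and H2O mutually cis.
Each arrangement has an internal mirror plane or centre of symmetry, so none is chiral.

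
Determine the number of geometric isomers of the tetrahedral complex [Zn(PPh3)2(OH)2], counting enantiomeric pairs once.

1

All four vertices of a tetrahedron are equivalent and mutually adjacent, so cis/trans isomerism cannot arise.
Only one geometric arrangement is possible.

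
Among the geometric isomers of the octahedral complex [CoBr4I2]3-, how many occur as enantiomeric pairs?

There are 2 geometric isomers: I trans; I cis.
Each arrangement has an internal mirror plane or centre of symmetry, so none is chiral.

0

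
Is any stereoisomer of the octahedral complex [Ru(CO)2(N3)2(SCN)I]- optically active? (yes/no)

The six octahedral sites form three mutually perpendicular trans pairs.
The distinct arrangements are (6 in all): CO trans, N3 cis; CO trans, N3 trans; CO cis, N3 cis (3 arrangements, 2 chiral); CO cis, N3 trans.
Of these, 2 lack any improper symmetry element and so occur as enantiomeric pairs, giving 6 + 2 = 8 stereoisomers in total.

yes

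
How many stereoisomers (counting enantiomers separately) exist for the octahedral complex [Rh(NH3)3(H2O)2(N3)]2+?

In an octahedral complex each vertex has one trans partner and four cis neighbours.
Systematic placement gives 3 geometric isomers: NH3 mer, H2O trans; NH3 mer, H2O cis; NH3 fac, H2O cis.
Each arrangement has an internal mirror plane or centre of symmetry, so none is chiral.

3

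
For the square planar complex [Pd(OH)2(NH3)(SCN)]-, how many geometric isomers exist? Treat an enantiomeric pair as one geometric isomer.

2

A square has two trans pairs of vertices; adjacent vertices are cis.
Working through the distinct placements yields 2 geometric isomers: OH cis; OH trans.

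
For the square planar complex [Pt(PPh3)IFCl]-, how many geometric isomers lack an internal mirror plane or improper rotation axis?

0

In a square planar complex each vertex has one trans partner and two cis neighbours.
The distinct arrangements are (3 in all): (Cl/I trans, F/PPh3 trans); (Cl/PPh3 trans, F/I trans); (Cl/F trans, I/PPh3 trans).
Each arrangement has an internal mirror plane or centre of symmetry, so none is chiral.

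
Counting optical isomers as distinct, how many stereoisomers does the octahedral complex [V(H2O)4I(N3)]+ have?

An octahedron has six vertices in three trans pairs; every non-trans pair is cis.
Systematic placement gives 2 geometric isomers: I and N3 mutually trans; I and N3 mutually cis.
Each arrangement has an internal mirror plane or centre of symmetry, so none is chiral.

2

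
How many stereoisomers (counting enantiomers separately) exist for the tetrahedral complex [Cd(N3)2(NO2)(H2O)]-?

1

In a tetrahedral complex all four positions are equivalent and every pair of ligands is adjacent — there is no cis/trans distinction.
Only one geometric arrangement is possible.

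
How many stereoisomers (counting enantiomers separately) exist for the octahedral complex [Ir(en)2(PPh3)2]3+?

The six octahedral sites form three mutually perpendicular trans pairs.
Each en is bidentate and must span two cis positions.
Working through the distinct placements yields 2 geometric isomers: PPh3 trans; PPh3 cis (chiral).
One of these lacks any improper symmetry element and so occurs as an enantiomeric pair, giving 2 + 1 = 3 stereoisomers in total.

3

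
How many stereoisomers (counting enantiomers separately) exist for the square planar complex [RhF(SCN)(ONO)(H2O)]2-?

3

A square has two trans pairs of vertices; adjacent vertices are cis.
There are 3 geometric isomers: (F/ONO trans, H2O/SCN trans); (F/SCN trans, H2O/ONO trans); (F/H2O trans, ONO/SCN trans).
Each arrangement has an internal mirror plane or centre of symmetry, so none is chiral.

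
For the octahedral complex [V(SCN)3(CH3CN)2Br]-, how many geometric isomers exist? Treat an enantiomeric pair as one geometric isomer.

3

In an octahedral complex each vertex has one trans partner and four cis neighbours.
There are 3 geometric isomers: SCN mer, CH3CN cis; SCN mer, CH3CN trans; SCN fac, CH3CN cis.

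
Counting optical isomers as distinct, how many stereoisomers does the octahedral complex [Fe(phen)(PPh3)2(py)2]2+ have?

4

An octahedron has six vertices in three trans pairs; every non-trans pair is cis.
Each phen is bidentate and must span two cis positions.
Systematic placement gives 3 geometric isomers: PPh3 trans, py cis; PPh3 cis, py trans; PPh3 cis, py cis (chiral).
One of these lacks any improper symmetry element and so occurs as an enantiomeric pair, giving 3 + 1 = 4 stereoisomers in total.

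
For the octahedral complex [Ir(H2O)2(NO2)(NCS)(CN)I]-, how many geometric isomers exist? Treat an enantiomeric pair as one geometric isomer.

9

Systematic enumeration (placing each ligand type in turn and discarding arrangements equivalent by rotation or reflection) gives 9 geometric isomers.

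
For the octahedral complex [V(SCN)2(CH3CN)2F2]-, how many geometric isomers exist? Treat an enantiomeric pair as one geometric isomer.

5

Systematic placement gives 5 geometric isomers: SCN trans, CH3CN trans, F trans; SCN cis, CH3CN trans, F cis; SCN trans, CH3CN cis, F cis; SCN cis, CH3CN cis, F cis (chiral); SCN cis, CH3CN cis, F trans.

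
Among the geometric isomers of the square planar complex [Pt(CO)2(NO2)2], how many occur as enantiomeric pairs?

In a square planar complex each vertex has one trans partner and two cis neighbours.
There are 2 geometric isomers: CO cis; CO trans.
Each arrangement has an internal mirror plane or centre of symmetry, so none is chiral.

0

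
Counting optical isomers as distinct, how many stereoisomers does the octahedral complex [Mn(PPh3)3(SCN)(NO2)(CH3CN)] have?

5

In an octahedral complex each vertex has one trans partner and four cis neighbours.
There are 4 geometric isomers: PPh3 mer (3 arrangements); PPh3 fac (chiral).
One of these lacks any improper symmetry element and so occurs as an enantiomeric pair, giving 4 + 1 = 5 stereoisomers in total.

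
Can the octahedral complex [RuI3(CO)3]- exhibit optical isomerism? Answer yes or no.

An octahedron has six vertices in three trans pairs; every non-trans pair is cis.
The distinct arrangements are (2 in all): I mer; I fac.
Each arrangement has an internal mirror plane or centre of symmetry, so none is chiral.

no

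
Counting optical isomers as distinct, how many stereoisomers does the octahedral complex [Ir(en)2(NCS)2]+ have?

The six octahedral sites form three mutually perpendicular trans pairs.
Each en is bidentate and must span two cis positions.
The distinct arrangements are (2 in all): NCS trans; NCS cis (chiral).
One of these lacks any improper symmetry element and so occurs as an enantiomeric pair, giving 2 + 1 = 3 stereoisomers in total.

3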